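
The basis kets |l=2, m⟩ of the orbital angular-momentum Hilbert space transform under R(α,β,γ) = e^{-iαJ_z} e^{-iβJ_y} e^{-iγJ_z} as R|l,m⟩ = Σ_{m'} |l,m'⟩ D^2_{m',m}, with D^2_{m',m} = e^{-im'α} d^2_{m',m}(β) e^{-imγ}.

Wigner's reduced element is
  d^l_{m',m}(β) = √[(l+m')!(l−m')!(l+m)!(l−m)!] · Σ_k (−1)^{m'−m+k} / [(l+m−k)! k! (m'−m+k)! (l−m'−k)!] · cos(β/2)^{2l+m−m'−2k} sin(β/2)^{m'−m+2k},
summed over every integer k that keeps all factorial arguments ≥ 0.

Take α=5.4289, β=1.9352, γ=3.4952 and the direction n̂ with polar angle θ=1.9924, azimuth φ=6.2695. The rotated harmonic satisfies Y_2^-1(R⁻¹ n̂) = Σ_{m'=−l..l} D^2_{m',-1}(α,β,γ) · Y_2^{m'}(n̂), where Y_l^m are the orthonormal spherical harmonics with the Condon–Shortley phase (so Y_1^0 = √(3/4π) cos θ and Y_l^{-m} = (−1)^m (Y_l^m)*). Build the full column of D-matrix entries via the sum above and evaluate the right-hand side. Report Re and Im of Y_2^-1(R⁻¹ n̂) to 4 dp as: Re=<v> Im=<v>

Re=-0.2156 Im=0.3204

Need the full column D^2_{m',-1} for m'=−2..2 at α=5.4289, β=1.9352, γ=3.4952.
cos(β/2)=0.567278, sin(β/2)=0.823527
d^2_{-2,-1}: single k=1 term ⇒ +0.300673;  D = -0.064393+0.293697i
d^2_{-1,-1}: k∈[0..1] ⇒ +0.103558 -0.654738 = -0.551181;  D = +0.483527-0.264578i
d^2_{0,-1}: k∈[0..1] ⇒ -0.368248 +0.776076 = +0.407828;  D = -0.382596-0.141224i
d^2_{1,-1}: k∈[0..1] ⇒ +0.654738 -0.459950 = +0.194789;  D = -0.069148-0.182102i
d^2_{2,-1}: single k=0 term ⇒ -0.633663;  D = -0.298991+0.558689i
Y_2^{m'}(θ=1.9924,φ=6.2695) and Σ D·Y over m':
  (-0.0644+0.2937i)·(+0.3215+0.0088i)  (+0.4835-0.2646i)·(-0.2884-0.0039i)  (-0.3826-0.1412i)·(-0.1569+0.0000i)  (-0.0691-0.1821i)·(+0.2884-0.0039i)  (-0.2990+0.5587i)·(+0.3215-0.0088i)
Y_2^-1(R⁻¹ n̂) = -0.215613+0.320395i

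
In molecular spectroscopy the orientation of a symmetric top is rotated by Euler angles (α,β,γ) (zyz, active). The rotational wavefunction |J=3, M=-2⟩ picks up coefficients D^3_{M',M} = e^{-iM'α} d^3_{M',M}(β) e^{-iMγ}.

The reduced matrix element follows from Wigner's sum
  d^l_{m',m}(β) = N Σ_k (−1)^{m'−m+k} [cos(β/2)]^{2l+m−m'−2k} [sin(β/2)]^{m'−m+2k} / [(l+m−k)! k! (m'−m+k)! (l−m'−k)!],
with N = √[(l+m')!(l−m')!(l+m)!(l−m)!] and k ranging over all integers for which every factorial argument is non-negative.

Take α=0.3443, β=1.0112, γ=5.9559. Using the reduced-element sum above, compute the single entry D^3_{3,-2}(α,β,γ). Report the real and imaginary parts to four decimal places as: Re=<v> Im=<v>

Re=0.0066 Im=0.0567

Split into d^3_{3,-2}(β=1.0112) × two z-phases.
With c≡cos(β/2)=0.874884 and s≡sin(β/2)=0.484332, N=[720·1·1·120]^{1/2}=293.938769
k∈{0} keeps every argument non-negative
  k=0: (−1)^5·293.9388/(120)·0.8749^1·0.4843^5 = -0.057114
d^3_{3,-2}(1.0112) = -0.057114
Attach z-rotation phases: D = e^{-i(3)(0.3443)}·(-0.057114)·e^{-i(-2)(5.9559)} = +0.006649+0.056726i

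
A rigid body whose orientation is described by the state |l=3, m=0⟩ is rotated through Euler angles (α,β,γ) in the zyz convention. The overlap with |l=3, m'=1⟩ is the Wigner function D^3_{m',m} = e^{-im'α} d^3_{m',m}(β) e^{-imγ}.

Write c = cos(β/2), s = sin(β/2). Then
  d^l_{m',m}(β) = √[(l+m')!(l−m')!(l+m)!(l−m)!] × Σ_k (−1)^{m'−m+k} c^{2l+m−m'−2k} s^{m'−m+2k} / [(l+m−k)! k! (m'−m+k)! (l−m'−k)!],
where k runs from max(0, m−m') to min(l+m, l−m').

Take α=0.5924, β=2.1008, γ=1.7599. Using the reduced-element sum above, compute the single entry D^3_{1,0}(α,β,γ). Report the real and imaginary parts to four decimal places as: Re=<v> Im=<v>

First d^3_{1,0}(β=2.1008), then the phase factors e^{-i(1)α} and e^{-i(0)γ}:
With c≡cos(β/2)=0.497224 and s≡sin(β/2)=0.867622, N=[24·2·6·6]^{1/2}=41.569219
k∈{0,1,2} keeps every argument non-negative
  k=0: (−1)^1·41.5692/(12)·0.4972^5·0.8676^1 = -0.091344
  k=1: (−1)^2·41.5692/(4)·0.4972^3·0.8676^3 = +0.834373
  k=2: (−1)^3·41.5692/(12)·0.4972^1·0.8676^5 = -0.846830
d^3_{1,0}(2.1008) = -0.091344 +0.834373 -0.846830 = -0.103801
Attach z-rotation phases: D = e^{-i(1)(0.5924)}·(-0.103801)·e^{-i(0)(1.7599)} = -0.086114+0.057958i

Re=-0.0861 Im=0.0580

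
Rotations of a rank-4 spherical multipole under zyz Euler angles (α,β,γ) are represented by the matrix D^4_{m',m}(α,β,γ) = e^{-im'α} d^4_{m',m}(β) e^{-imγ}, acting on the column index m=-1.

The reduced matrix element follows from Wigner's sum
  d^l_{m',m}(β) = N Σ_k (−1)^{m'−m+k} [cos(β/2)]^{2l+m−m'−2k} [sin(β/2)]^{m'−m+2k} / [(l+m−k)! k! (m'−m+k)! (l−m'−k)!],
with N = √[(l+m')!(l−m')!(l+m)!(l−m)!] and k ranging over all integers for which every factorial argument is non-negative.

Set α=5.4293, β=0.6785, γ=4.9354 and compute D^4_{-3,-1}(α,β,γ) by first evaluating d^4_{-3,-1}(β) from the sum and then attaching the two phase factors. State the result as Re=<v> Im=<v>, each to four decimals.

Re=-0.3524 Im=0.3402

Split into d^4_{-3,-1}(β=0.6785) × two z-phases.
Half-angle: c=0.943005, s=0.332780. N=√(1·5040·6·120)=1904.940944
k∈{2,3} keeps every argument non-negative
  k=2: (−1)^0·1904.9409/(240)·0.9430^6·0.3328^2 = +0.618112
  k=3: (−1)^1·1904.9409/(144)·0.9430^4·0.3328^4 = -0.128293
d^4_{-3,-1}(0.6785) = +0.618112 -0.128293 = +0.489819
Attach z-rotation phases: D = e^{-i(-3)(5.4293)}·(+0.489819)·e^{-i(-1)(4.9354)} = -0.352379+0.340223i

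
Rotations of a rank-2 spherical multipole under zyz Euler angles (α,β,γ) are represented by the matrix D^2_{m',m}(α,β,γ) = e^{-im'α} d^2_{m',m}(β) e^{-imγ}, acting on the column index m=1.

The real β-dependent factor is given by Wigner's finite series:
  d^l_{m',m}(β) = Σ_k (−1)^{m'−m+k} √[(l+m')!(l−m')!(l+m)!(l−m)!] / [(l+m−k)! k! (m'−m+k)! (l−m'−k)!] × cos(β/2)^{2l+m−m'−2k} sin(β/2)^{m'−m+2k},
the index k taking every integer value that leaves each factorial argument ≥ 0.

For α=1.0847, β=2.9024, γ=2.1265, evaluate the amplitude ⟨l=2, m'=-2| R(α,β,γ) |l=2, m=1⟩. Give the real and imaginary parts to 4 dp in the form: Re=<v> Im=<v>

Re=0.2333 Im=0.0100

First d^2_{-2,1}(β=2.9024), then the phase factors e^{-i(-2)α} and e^{-i(1)γ}:
c=cos(2.9024/2)=0.119311, s=sin(2.9024/2)=0.992857; N=√[1·24·6·1]=12.000000
The bounds max(0,m−m')=3 and min(l+m,l−m')=3 give 1 term
  k=3: (−1)^0·12.0000/(6)·0.1193^1·0.9929^3 = +0.233546
d^2_{-2,1}(2.9024) = +0.233546
D = (-0.563489+0.826123i)·(+0.233546)·(-0.527541-0.849529i) = +0.233331+0.010016i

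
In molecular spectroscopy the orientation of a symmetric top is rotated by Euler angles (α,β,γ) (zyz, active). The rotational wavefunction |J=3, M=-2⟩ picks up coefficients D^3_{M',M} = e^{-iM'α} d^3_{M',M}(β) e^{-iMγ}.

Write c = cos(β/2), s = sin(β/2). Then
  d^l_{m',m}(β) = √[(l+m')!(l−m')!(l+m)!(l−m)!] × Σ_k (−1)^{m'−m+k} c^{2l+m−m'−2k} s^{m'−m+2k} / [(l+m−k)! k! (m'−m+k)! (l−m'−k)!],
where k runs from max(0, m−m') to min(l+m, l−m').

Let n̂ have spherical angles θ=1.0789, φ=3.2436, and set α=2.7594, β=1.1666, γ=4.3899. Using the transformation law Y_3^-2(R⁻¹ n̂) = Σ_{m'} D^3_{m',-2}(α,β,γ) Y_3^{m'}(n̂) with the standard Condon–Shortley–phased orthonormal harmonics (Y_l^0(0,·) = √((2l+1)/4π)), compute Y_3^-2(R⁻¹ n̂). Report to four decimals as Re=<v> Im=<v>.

Re=0.0542 Im=-0.1615

Need the full column D^3_{m',-2} for m'=−3..3 at α=2.7594, β=1.1666, γ=4.3899.
cos(β/2)=0.834650, sin(β/2)=0.550781
d^3_{-3,-2}: single k=1 term ⇒ +0.546482;  D = -0.119664-0.533220i
d^3_{-2,-2}: k∈[0..1] ⇒ +0.338084 -0.736114 = -0.398030;  D = +0.063976-0.392854i
d^3_{-1,-2}: k∈[0..1] ⇒ -0.705505 +0.614441 = -0.091064;  D = -0.047102+0.077936i
d^3_{0,-2}: k∈[0..1] ⇒ +0.806373 -0.351144 = +0.455228;  D = -0.363779+0.273674i
d^3_{1,-2}: k∈[0..1] ⇒ -0.614441 +0.133783 = -0.480658;  D = -0.464157+0.124861i
d^3_{2,-2}: k∈[0..1] ⇒ +0.320549 -0.027917 = +0.292632;  D = -0.290548-0.034859i
d^3_{3,-2}: single k=0 term ⇒ -0.103628;  D = -0.090862-0.049827i
Y_3^{m'}(θ=1.0789,φ=3.2436) and Σ D·Y over m':
  (-0.1197-0.5332i)·(-0.2724+0.0861i)  (+0.0640-0.3929i)·(+0.3672-0.0760i)  (-0.0471+0.0779i)·(-0.0327+0.0033i)  (-0.3638+0.2737i)·(-0.3322+0.0000i)  (-0.4642+0.1249i)·(+0.0327+0.0033i)  (-0.2905-0.0349i)·(+0.3672+0.0760i)  (-0.0909-0.0498i)·(+0.2724+0.0861i)
Y_3^-2(R⁻¹ n̂) = +0.054160-0.161515i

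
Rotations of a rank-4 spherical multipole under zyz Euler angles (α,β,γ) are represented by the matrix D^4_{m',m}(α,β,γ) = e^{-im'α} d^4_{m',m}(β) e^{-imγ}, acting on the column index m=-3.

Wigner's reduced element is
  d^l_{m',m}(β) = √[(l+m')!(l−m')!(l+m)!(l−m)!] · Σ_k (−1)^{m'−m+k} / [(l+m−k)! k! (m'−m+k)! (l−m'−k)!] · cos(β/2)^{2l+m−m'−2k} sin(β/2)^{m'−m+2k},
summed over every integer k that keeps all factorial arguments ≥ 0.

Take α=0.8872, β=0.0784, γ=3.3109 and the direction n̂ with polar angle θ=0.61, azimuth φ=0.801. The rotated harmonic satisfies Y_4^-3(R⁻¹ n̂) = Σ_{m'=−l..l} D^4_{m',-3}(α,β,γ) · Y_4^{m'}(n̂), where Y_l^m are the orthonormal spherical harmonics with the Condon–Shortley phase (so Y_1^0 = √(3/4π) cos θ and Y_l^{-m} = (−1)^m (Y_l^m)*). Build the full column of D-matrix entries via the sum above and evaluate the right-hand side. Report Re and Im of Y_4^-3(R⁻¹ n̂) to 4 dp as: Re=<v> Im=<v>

Need the full column D^4_{m',-3} for m'=−4..4 at α=0.8872, β=0.0784, γ=3.3109.
cos(β/2)=0.999232, sin(β/2)=0.039190
d^4_{-4,-3}: single k=1 term ⇒ +0.110251;  D = +0.067219+0.087390i
d^4_{-3,-3}: k∈[0..1] ⇒ +0.993871 -0.010702 = +0.983169;  D = +0.982786+0.027456i
d^4_{-2,-3}: k∈[0..1] ⇒ -0.145849 +0.000673 = -0.145176;  D = -0.094798+0.109951i
d^4_{-1,-3}: k∈[0..1] ⇒ +0.012134 -0.000031 = +0.012103;  D = -0.002115-0.011917i
d^4_{0,-3}: k∈[0..1] ⇒ -0.000709 +0.000001 = -0.000708;  D = +0.000619+0.000345i
d^4_{1,-3}: k∈[0..1] ⇒ +0.000031 -0.000000 = +0.000031;  D = -0.000029+0.000012i
d^4_{2,-3}: k∈[0..1] ⇒ -0.000001 +0.000000 = -0.000001;  D = +0.000000-0.000001i
d^4_{3,-3}: k∈[0..1] ⇒ +0.000000 -0.000000 = +0.000000;  D = +0.000000+0.000000i
d^4_{4,-3}: single k=0 term ⇒ -0.000000;  D = -0.000000-0.000000i
Y_4^{m'}(θ=0.61,φ=0.801) and Σ D·Y over m':
  (+0.0672+0.0874i)·(-0.0476+0.0030i)  (+0.9828+0.0275i)·(-0.1426-0.1299i)  (-0.0948+0.1100i)·(-0.0127-0.4063i)  (-0.0021-0.0119i)·(+0.2633-0.2716i)  (+0.0006+0.0003i)·(-0.1436+0.0000i)  (-0.0000+0.0000i)·(-0.2633-0.2716i)  (+0.0000-0.0000i)·(-0.0127+0.4063i)  (+0.0000+0.0000i)·(+0.1426-0.1299i)  (-0.0000-0.0000i)·(-0.0476-0.0030i)
Y_4^-3(R⁻¹ n̂) = -0.098049-0.100976i

Re=-0.0980 Im=-0.1010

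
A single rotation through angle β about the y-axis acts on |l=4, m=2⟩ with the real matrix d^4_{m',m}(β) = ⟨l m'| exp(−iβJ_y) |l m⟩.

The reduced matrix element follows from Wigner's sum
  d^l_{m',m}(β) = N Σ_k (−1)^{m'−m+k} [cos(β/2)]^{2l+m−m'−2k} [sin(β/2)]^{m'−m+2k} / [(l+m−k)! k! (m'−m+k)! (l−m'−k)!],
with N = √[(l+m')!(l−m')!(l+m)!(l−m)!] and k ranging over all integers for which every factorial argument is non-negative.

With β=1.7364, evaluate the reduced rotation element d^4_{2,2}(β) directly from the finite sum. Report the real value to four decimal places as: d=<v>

d^4_{2,2}(β=1.7364) via Wigner's sum:
Half-angle: c=0.646201, s=0.763167. N=√(720·2·720·2)=1440.000000
Admissible k: 0..2 (factorial args all ≥0)
  k=0: (−1)^0·1440.0000/(1440)·0.6462^8·0.7632^0 = +0.030405
  k=1: (−1)^1·1440.0000/(120)·0.6462^6·0.7632^2 = -0.508894
  k=2: (−1)^2·1440.0000/(96)·0.6462^4·0.7632^4 = +0.887240
d^4_{2,2}(1.7364) = +0.030405 -0.508894 +0.887240 = +0.408750

d=0.4088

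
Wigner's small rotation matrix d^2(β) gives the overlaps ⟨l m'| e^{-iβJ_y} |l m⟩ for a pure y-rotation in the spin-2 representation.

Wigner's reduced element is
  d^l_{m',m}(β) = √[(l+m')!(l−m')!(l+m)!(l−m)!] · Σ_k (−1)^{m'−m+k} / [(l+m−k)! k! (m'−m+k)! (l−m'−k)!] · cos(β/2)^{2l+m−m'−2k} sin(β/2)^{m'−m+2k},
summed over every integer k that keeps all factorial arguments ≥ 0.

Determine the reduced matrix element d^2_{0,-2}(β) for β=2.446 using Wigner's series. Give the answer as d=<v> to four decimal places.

d=0.2515

d^2_{0,-2}(β=2.446) via Wigner's sum:
With c≡cos(β/2)=0.340827 and s≡sin(β/2)=0.940126, N=[2·2·1·24]^{1/2}=9.797959
k: max(0,(-2)−(0))=0 … min(2+(-2),2−(0))=0
  k=0: (−1)^2·9.7980/(4)·0.3408^2·0.9401^2 = +0.251487
d^2_{0,-2}(2.446) = +0.251487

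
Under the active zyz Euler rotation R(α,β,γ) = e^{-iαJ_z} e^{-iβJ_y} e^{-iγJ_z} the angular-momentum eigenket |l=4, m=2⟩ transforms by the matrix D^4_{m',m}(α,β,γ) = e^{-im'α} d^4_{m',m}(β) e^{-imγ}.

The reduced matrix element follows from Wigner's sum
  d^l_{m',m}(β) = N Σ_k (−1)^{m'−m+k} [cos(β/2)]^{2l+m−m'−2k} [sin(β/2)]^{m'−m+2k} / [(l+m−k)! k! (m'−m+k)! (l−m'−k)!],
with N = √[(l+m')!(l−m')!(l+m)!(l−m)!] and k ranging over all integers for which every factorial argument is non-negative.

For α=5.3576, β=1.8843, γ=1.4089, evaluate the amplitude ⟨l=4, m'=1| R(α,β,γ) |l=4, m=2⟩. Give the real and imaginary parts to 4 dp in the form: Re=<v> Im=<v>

Split into d^4_{1,2}(β=1.8843) × two z-phases.
c=cos(1.8843/2)=0.588050, s=sin(1.8843/2)=0.808824; N=√[120·6·720·2]=1018.233765
Admissible k: 1..3 (factorial args all ≥0)
  k=1: (−1)^0·1018.2338/(240)·0.5881^7·0.8088^1 = +0.083443
  k=2: (−1)^1·1018.2338/(48)·0.5881^5·0.8088^3 = -0.789299
  k=3: (−1)^2·1018.2338/(72)·0.5881^3·0.8088^5 = +0.995473
d^4_{1,2}(1.8843) = +0.083443 -0.789299 +0.995473 = +0.289618
Phases: e^{-i·(1)·5.3576}=+0.601367+0.798973i, e^{-i·(2)·1.4089}=-0.948036-0.318164i ⇒ D=-0.091494-0.274786i

Re=-0.0915 Im=-0.2748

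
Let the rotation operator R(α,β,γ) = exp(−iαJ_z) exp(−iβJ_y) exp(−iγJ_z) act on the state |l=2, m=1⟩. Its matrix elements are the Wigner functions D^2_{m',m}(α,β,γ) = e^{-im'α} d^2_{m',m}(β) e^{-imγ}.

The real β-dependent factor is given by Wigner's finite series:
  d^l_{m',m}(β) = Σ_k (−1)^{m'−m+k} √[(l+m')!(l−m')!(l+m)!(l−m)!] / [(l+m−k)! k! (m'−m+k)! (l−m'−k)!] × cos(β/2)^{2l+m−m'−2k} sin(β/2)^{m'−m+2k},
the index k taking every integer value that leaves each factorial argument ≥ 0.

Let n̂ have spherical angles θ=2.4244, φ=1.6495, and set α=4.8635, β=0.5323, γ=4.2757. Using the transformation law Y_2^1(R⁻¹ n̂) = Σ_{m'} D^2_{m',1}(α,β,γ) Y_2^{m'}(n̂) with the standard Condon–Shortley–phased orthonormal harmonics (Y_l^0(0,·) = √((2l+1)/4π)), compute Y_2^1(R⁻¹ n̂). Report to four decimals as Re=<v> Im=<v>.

Need the full column D^2_{m',1} for m'=−2..2 at α=4.8635, β=0.5323, γ=4.2757.
cos(β/2)=0.964791, sin(β/2)=0.263019
d^2_{-2,1}: single k=3 term ⇒ +0.035109;  D = +0.023646-0.025953i
d^2_{-1,1}: k∈[2..3] ⇒ +0.193180 -0.004786 = +0.188394;  D = +0.156774+0.104470i
d^2_{0,1}: k∈[1..2] ⇒ +0.578578 -0.043000 = +0.535578;  D = -0.226518+0.485318i
d^2_{1,1}: k∈[0..1] ⇒ +0.866428 -0.193180 = +0.673248;  D = -0.645981-0.189662i
d^2_{2,1}: single k=0 term ⇒ -0.472407;  D = -0.063332+0.468143i
Y_2^{m'}(θ=2.4244,φ=1.6495) and Σ D·Y over m':
  (+0.0236-0.0260i)·(-0.1648+0.0262i)  (+0.1568+0.1045i)·(+0.0301+0.3815i)  (-0.2265+0.4853i)·(+0.2220+0.0000i)  (-0.6460-0.1897i)·(-0.0301+0.3815i)  (-0.0633+0.4681i)·(-0.1648-0.0262i)
Y_2^1(R⁻¹ n̂) = +0.025825-0.140630i

Re=0.0258 Im=-0.1406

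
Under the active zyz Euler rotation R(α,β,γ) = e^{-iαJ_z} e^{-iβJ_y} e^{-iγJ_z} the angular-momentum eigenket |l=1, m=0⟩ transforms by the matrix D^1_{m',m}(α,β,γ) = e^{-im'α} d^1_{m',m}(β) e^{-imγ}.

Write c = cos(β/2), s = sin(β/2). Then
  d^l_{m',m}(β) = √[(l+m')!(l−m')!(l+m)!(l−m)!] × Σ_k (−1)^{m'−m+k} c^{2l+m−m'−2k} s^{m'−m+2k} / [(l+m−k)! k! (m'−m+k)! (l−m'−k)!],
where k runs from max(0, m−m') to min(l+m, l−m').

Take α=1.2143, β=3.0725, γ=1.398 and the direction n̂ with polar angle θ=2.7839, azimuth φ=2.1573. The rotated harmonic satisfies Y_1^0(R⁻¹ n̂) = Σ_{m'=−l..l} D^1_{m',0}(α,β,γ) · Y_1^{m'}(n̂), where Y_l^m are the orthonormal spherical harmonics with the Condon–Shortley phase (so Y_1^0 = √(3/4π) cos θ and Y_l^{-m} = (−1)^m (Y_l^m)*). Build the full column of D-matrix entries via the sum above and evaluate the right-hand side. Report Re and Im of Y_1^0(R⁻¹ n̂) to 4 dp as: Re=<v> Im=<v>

Need the full column D^1_{m',0} for m'=−1..1 at α=1.2143, β=3.0725, γ=1.398.
cos(β/2)=0.034539, sin(β/2)=0.999403
d^1_{-1,0}: single k=1 term ⇒ +0.048817;  D = +0.017037+0.045748i
d^1_{0,0}: k∈[0..1] ⇒ +0.001193 -0.998807 = -0.997614;  D = -0.997614+0.000000i
d^1_{1,0}: single k=0 term ⇒ -0.048817;  D = -0.017037+0.045748i
Y_1^{m'}(θ=2.7839,φ=2.1573) and Σ D·Y over m':
  (+0.0170+0.0457i)·(-0.0669-0.1007i)  (-0.9976+0.0000i)·(-0.4577+0.0000i)  (-0.0170+0.0457i)·(+0.0669-0.1007i)
Y_1^0(R⁻¹ n̂) = +0.463522+0.000000i

Re=0.4635 Im=0.0000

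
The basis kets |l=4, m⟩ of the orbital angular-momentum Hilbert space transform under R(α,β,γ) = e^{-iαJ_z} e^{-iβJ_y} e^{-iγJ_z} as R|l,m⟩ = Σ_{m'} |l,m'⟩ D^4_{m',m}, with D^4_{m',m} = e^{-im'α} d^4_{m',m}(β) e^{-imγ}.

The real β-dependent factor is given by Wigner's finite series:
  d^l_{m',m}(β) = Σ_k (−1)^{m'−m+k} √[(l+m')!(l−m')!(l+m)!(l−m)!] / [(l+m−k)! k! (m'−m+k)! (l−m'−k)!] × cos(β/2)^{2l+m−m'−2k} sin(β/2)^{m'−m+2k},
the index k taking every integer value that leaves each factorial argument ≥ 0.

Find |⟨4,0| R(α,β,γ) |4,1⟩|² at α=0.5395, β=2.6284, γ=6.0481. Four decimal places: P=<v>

P=0.3058

D^4_{0,1}(0.5395,2.6284,6.0481) = e^{-i·0·0.5395}·d^4_{0,1}(2.6284)·e^{-i·1·6.0481}. Compute d first:
c=cos(2.6284/2)=0.253790, s=sin(2.6284/2)=0.967259; N=√[24·24·120·6]=643.987578
k: max(0,(1)−(0))=1 … min(4+(1),4−(0))=4
  k=1: (−1)^0·643.9876/(144)·0.2538^7·0.9673^1 = +0.000293
  k=2: (−1)^1·643.9876/(24)·0.2538^5·0.9673^3 = -0.025566
  k=3: (−1)^2·643.9876/(24)·0.2538^3·0.9673^5 = +0.371367
  k=4: (−1)^3·643.9876/(144)·0.2538^1·0.9673^7 = -0.899062
d^4_{0,1}(2.6284) = +0.000293 -0.025566 +0.371367 -0.899062 = -0.552968
|D^4_{0,1}|² = |d^4_{0,1}(β)|² = (-0.552968)² = 0.305774 (the z-rotation phases have unit modulus)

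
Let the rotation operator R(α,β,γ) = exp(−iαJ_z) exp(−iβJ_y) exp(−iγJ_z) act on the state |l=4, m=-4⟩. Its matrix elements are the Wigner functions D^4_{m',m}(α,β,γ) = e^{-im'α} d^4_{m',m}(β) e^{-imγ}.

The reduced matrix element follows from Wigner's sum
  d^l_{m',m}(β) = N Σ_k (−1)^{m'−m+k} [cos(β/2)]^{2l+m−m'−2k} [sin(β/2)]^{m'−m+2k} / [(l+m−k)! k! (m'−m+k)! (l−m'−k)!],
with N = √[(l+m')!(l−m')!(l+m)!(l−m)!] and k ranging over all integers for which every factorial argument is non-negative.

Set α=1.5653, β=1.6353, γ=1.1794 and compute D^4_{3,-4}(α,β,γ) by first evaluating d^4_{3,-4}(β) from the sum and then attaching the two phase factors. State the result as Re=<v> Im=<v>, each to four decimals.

Re=-0.2127 Im=-0.0046

D^4_{3,-4}(1.5653,1.6353,1.1794) = e^{-i·3·1.5653}·d^4_{3,-4}(1.6353)·e^{-i·-4·1.1794}. Compute d first:
c=cos(1.6353/2)=0.683938, s=sin(1.6353/2)=0.729541; N=√[5040·1·1·40320]=14255.272709
k: max(0,(-4)−(3))=0 … min(4+(-4),4−(3))=0
  k=0: (−1)^7·14255.2727/(5040)·0.6839^1·0.7295^7 = -0.212769
d^4_{3,-4}(1.6353) = -0.212769
Attach z-rotation phases: D = e^{-i(3)(1.5653)}·(-0.212769)·e^{-i(-4)(1.1794)} = -0.212719-0.004617i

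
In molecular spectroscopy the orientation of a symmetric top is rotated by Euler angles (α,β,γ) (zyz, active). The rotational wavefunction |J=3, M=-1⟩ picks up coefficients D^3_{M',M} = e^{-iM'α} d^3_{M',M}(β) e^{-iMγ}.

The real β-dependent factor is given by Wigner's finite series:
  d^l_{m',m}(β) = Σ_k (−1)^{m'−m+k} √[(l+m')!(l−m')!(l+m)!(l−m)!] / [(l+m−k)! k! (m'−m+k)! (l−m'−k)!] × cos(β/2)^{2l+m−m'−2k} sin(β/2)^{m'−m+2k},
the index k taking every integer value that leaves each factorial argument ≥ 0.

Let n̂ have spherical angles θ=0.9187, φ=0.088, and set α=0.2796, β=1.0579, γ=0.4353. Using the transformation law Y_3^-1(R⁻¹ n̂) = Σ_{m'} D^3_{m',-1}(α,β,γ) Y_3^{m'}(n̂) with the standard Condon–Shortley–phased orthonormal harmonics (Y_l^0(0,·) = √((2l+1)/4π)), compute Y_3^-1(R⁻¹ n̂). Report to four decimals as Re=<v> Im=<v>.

Need the full column D^3_{m',-1} for m'=−3..3 at α=0.2796, β=1.0579, γ=0.4353.
cos(β/2)=0.863337, sin(β/2)=0.504627
d^3_{-3,-1}: single k=2 term ⇒ +0.547910;  D = +0.160188+0.523970i
d^3_{-2,-1}: k∈[1..2] ⇒ +0.765373 -0.522978 = +0.242395;  D = +0.132087+0.203245i
d^3_{-1,-1}: k∈[0..2] ⇒ +0.414079 -1.131758 +0.289998 = -0.427681;  D = -0.322967-0.280363i
d^3_{0,-1}: k∈[0..2] ⇒ -0.838425 +0.859341 -0.097864 = -0.076948;  D = -0.069772-0.032448i
d^3_{1,-1}: k∈[0..2] ⇒ +0.848818 -0.386664 +0.016513 = +0.478667;  D = +0.472877+0.074228i
d^3_{2,-1}: k∈[0..1] ⇒ -0.522978 +0.089337 = -0.433641;  D = -0.430316+0.053591i
d^3_{3,-1}: single k=0 term ⇒ +0.187193;  D = +0.172160-0.073499i
Y_3^{m'}(θ=0.9187,φ=0.088) and Σ D·Y over m':
  (+0.1602+0.5240i)·(+0.2022-0.0547i)  (+0.1321+0.2032i)·(+0.3857-0.0686i)  (-0.3230-0.2804i)·(+0.2153-0.0190i)  (-0.0698-0.0324i)·(-0.2624+0.0000i)  (+0.4729+0.0742i)·(-0.2153-0.0190i)  (-0.4303+0.0536i)·(+0.3857+0.0686i)  (+0.1722-0.0735i)·(-0.2022-0.0547i)
Y_3^-1(R⁻¹ n̂) = -0.239508+0.092481i

Re=-0.2395 Im=0.0925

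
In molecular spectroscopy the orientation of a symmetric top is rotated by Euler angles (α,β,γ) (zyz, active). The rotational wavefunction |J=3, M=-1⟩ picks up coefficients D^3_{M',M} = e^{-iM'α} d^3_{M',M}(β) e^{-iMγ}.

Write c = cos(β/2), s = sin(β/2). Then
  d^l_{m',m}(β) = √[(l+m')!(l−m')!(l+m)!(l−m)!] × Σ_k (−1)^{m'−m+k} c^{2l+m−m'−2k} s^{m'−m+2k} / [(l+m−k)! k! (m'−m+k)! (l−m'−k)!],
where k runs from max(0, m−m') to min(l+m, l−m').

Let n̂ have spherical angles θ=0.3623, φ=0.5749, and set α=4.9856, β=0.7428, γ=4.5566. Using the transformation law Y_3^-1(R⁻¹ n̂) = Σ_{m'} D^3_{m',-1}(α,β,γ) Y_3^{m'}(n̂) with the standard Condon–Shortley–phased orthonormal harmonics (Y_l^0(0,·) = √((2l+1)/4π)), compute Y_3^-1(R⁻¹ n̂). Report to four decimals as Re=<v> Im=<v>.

Need the full column D^3_{m',-1} for m'=−3..3 at α=4.9856, β=0.7428, γ=4.5566.
cos(β/2)=0.931820, sin(β/2)=0.362920
d^3_{-3,-1}: single k=2 term ⇒ +0.384589;  D = +0.302914+0.236964i
d^3_{-2,-1}: k∈[1..2] ⇒ +0.806254 -0.244602 = +0.561652;  D = -0.213862+0.519342i
d^3_{-1,-1}: k∈[0..2] ⇒ +0.654625 -0.794403 +0.090378 = -0.049401;  D = +0.049060+0.005787i
d^3_{0,-1}: k∈[0..2] ⇒ -0.883207 +0.401922 -0.020323 = -0.501607;  D = +0.077829+0.495532i
d^3_{1,-1}: k∈[0..2] ⇒ +0.595802 -0.120503 +0.002285 = +0.477584;  D = +0.434306-0.198657i
d^3_{2,-1}: k∈[0..1] ⇒ -0.244602 +0.018552 = -0.226050;  D = -0.146007-0.172570i
d^3_{3,-1}: single k=0 term ⇒ +0.058338;  D = -0.032717+0.048301i
Y_3^{m'}(θ=0.3623,φ=0.5749) and Σ D·Y over m':
  (+0.3029+0.2370i)·(-0.0028-0.0184i)  (-0.2139+0.5193i)·(+0.0491-0.1096i)  (+0.0491+0.0058i)·(+0.3241-0.2100i)  (+0.0778+0.4955i)·(+0.4787+0.0000i)  (+0.4343-0.1987i)·(-0.3241-0.2100i)  (-0.1460-0.1726i)·(+0.0491+0.1096i)  (-0.0327+0.0483i)·(+0.0028-0.0184i)
Y_3^-1(R⁻¹ n̂) = -0.065686+0.220932i

Re=-0.0657 Im=0.2209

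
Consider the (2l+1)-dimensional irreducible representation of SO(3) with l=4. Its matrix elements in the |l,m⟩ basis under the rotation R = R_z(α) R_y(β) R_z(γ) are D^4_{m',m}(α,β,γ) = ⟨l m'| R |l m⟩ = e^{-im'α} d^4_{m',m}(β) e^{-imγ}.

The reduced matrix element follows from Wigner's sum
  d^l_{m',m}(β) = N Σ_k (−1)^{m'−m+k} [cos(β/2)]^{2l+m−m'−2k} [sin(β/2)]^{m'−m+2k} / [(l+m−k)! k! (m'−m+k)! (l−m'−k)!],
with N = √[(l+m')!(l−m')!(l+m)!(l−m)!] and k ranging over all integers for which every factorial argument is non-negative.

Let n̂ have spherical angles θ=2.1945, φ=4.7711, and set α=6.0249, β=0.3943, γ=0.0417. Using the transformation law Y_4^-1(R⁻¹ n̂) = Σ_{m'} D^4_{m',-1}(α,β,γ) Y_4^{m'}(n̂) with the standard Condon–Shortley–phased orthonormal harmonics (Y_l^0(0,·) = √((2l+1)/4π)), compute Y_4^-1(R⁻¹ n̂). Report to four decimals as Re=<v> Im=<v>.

Re=0.1452 Im=0.2696

Need the full column D^4_{m',-1} for m'=−4..4 at α=6.0249, β=0.3943, γ=0.0417.
cos(β/2)=0.980629, sin(β/2)=0.195875
d^4_{-4,-1}: single k=3 term ⇒ +0.050998;  D = +0.027921-0.042676i
d^4_{-3,-1}: k∈[2..3] ⇒ +0.270806 -0.018008 = +0.252798;  D = +0.187846-0.169177i
d^4_{-2,-1}: k∈[1..3] ⇒ +0.724684 -0.144567 +0.003845 = +0.583962;  D = +0.519348-0.267001i
d^4_{-1,-1}: k∈[0..3] ⇒ +0.855140 -0.511775 +0.040837 -0.000543 = +0.383660;  D = +0.374696-0.082447i
d^4_{0,-1}: k∈[0..3] ⇒ -0.763884 +0.182864 -0.007296 +0.000049 = -0.588267;  D = -0.587756-0.024524i
d^4_{1,-1}: k∈[0..3] ⇒ +0.341183 -0.040837 +0.000815 -0.000002 = +0.301158;  D = +0.287709+0.088994i
d^4_{2,-1}: k∈[0..2] ⇒ -0.096378 +0.005768 -0.000046 = -0.090656;  D = -0.076892-0.048022i
d^4_{3,-1}: k∈[0..1] ⇒ +0.018008 -0.000431 = +0.017577;  D = +0.012035+0.012810i
d^4_{4,-1}: single k=0 term ⇒ -0.002035;  D = -0.000968-0.001790i
Y_4^{m'}(θ=2.1945,φ=4.7711) and Σ D·Y over m':
  (+0.0279-0.0427i)·(+0.1868-0.0447i)  (+0.1878-0.1692i)·(+0.0685+0.3849i)  (+0.5193-0.2670i)·(-0.3038+0.0358i)  (+0.3747-0.0824i)·(+0.0081+0.1371i)  (-0.5878-0.0245i)·(-0.3344+0.0000i)  (+0.2877+0.0890i)·(-0.0081+0.1371i)  (-0.0769-0.0480i)·(-0.3038-0.0358i)  (+0.0120+0.0128i)·(-0.0685+0.3849i)  (-0.0010-0.0018i)·(+0.1868+0.0447i)
Y_4^-1(R⁻¹ n̂) = +0.145215+0.269555i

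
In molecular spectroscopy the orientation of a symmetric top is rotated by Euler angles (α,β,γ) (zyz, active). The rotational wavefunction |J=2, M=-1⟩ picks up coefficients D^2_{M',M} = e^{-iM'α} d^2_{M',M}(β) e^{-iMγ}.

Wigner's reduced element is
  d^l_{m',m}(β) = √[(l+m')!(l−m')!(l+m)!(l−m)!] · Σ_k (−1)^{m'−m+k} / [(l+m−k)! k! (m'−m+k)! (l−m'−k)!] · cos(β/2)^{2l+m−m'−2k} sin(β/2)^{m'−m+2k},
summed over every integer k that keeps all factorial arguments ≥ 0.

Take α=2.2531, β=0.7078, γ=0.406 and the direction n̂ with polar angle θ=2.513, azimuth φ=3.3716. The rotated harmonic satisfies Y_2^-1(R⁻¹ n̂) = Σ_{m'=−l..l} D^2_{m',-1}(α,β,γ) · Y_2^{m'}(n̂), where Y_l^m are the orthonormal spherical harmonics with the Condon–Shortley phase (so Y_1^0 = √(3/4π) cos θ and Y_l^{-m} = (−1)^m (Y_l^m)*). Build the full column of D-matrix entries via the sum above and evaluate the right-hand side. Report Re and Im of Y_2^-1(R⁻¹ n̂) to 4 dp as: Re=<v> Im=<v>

Re=-0.3012 Im=0.0695

Need the full column D^2_{m',-1} for m'=−2..2 at α=2.2531, β=0.7078, γ=0.406.
cos(β/2)=0.938028, sin(β/2)=0.346559
d^2_{-2,-1}: single k=1 term ⇒ +0.572077;  D = +0.113548-0.560695i
d^2_{-1,-1}: k∈[0..1] ⇒ +0.774219 -0.317035 = +0.457184;  D = -0.404992+0.212128i
d^2_{0,-1}: k∈[0..1] ⇒ -0.700649 +0.095636 = -0.605012;  D = -0.555830-0.238942i
d^2_{1,-1}: k∈[0..1] ⇒ +0.317035 -0.014425 = +0.302610;  D = -0.082552-0.291132i
d^2_{2,-1}: single k=0 term ⇒ -0.078087;  D = +0.044873-0.063905i
Y_2^{m'}(θ=2.513,φ=3.3716) and Σ D·Y over m':
  (+0.1135-0.5607i)·(+0.1197-0.0593i)  (-0.4050+0.2121i)·(+0.3578-0.0838i)  (-0.5558-0.2389i)·(+0.3036+0.0000i)  (-0.0826-0.2911i)·(-0.3578-0.0838i)  (+0.0449-0.0639i)·(+0.1197+0.0593i)
Y_2^-1(R⁻¹ n̂) = -0.301244+0.069515i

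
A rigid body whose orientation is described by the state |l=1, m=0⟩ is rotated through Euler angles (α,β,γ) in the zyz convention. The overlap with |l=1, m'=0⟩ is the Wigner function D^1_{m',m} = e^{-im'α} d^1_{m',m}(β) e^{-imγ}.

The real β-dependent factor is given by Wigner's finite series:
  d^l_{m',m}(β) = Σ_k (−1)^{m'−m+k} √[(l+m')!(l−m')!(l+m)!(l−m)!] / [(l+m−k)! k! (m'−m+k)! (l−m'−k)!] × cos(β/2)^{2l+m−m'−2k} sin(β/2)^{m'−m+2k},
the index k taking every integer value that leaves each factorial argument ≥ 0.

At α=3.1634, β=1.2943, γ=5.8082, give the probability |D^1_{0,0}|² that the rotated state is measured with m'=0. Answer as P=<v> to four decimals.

First d^1_{0,0}(β=1.2943), then the phase factors e^{-i(0)α} and e^{-i(0)γ}:
With c≡cos(β/2)=0.797805 and s≡sin(β/2)=0.602915, N=[1·1·1·1]^{1/2}=1.000000
Admissible k: 0..1 (factorial args all ≥0)
  k=0: (−1)^0·1.0000/(1)·0.7978^2·0.6029^0 = +0.636493
  k=1: (−1)^1·1.0000/(1)·0.7978^0·0.6029^2 = -0.363507
d^1_{0,0}(1.2943) = +0.636493 -0.363507 = +0.272987
|D^1_{0,0}|² = |d^1_{0,0}(β)|² = (+0.272987)² = 0.074522 (the z-rotation phases have unit modulus)

P=0.0745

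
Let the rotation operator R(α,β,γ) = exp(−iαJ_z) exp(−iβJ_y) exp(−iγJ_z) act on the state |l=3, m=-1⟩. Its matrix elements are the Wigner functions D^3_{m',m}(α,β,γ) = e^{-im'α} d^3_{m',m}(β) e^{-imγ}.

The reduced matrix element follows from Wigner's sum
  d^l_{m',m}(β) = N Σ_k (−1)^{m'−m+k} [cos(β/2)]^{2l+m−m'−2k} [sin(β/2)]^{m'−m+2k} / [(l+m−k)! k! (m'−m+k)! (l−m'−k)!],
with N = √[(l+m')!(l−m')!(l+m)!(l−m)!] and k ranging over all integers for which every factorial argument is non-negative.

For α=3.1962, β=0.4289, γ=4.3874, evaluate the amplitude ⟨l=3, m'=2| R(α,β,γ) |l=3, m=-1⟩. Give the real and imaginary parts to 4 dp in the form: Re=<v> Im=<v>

Re=0.0234 Im=0.0504

Split into d^3_{2,-1}(β=0.4289) × two z-phases.
Half-angle: c=0.977094, s=0.212810. N=√(120·1·2·24)=75.894664
k: max(0,(-1)−(2))=0 … min(3+(-1),3−(2))=1
  k=0: (−1)^3·75.8947/(12)·0.9771^3·0.2128^3 = -0.056861
  k=1: (−1)^4·75.8947/(24)·0.9771^1·0.2128^5 = +0.001349
d^3_{2,-1}(0.4289) = -0.056861 +0.001349 = -0.055512
Phases: e^{-i·(2)·3.1962}=+0.994042-0.108998i, e^{-i·(-1)·4.3874}=-0.319298-0.947654i ⇒ D=+0.023353+0.050361i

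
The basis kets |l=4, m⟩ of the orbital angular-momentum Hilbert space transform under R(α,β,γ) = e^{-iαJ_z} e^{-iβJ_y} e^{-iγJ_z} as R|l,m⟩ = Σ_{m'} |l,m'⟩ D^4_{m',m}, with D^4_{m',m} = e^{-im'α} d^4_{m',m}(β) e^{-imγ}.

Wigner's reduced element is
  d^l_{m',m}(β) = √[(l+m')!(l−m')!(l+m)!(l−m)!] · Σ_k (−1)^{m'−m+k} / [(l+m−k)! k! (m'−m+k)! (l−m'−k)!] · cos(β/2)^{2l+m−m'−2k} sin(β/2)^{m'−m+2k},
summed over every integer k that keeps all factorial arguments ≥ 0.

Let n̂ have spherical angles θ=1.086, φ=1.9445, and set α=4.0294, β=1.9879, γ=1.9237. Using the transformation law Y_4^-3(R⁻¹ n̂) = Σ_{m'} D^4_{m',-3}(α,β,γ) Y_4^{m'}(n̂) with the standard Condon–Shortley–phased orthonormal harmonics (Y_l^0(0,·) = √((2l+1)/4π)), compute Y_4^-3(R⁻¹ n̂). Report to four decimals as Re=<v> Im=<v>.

Re=-0.1621 Im=0.3547

Need the full column D^4_{m',-3} for m'=−4..4 at α=4.0294, β=1.9879, γ=1.9237.
cos(β/2)=0.545383, sin(β/2)=0.838187
d^4_{-4,-3}: single k=1 term ⇒ +0.034025;  D = -0.033847+0.003480i
d^4_{-3,-3}: k∈[0..1] ⇒ +0.007827 -0.129417 = -0.121589;  D = -0.066689+0.101669i
d^4_{-2,-3}: k∈[0..1] ⇒ -0.045011 +0.318946 = +0.273935;  D = +0.082853+0.261105i
d^4_{-1,-3}: k∈[0..1] ⇒ +0.146745 -0.577683 = -0.430938;  D = +0.400877+0.158130i
d^4_{0,-3}: k∈[0..1] ⇒ -0.336198 +0.794097 = +0.457899;  D = +0.399161-0.224369i
d^4_{1,-3}: k∈[0..1] ⇒ +0.577683 -0.818689 = -0.241006;  D = +0.040989-0.237495i
d^4_{2,-3}: k∈[0..1] ⇒ -0.753346 +0.593132 = -0.160214;  D = +0.105269+0.120777i
d^4_{3,-3}: k∈[0..1] ⇒ +0.722015 -0.243628 = +0.478388;  D = +0.478113-0.016221i
d^4_{4,-3}: single k=0 term ⇒ -0.448366;  D = +0.271014-0.357188i
Y_4^{m'}(θ=1.086,φ=1.9445) and Σ D·Y over m':
  (-0.0338+0.0035i)·(+0.0206-0.2704i)  (-0.0667+0.1017i)·(+0.3638+0.1756i)  (+0.0829+0.2611i)·(-0.0999+0.0926i)  (+0.4009+0.1581i)·(+0.1054+0.2687i)  (+0.3992-0.2244i)·(-0.1972+0.0000i)  (+0.0410-0.2375i)·(-0.1054+0.2687i)  (+0.1053+0.1208i)·(-0.0999-0.0926i)  (+0.4781-0.0162i)·(-0.3638+0.1756i)  (+0.2710-0.3572i)·(+0.0206+0.2704i)
Y_4^-3(R⁻¹ n̂) = -0.162100+0.354748i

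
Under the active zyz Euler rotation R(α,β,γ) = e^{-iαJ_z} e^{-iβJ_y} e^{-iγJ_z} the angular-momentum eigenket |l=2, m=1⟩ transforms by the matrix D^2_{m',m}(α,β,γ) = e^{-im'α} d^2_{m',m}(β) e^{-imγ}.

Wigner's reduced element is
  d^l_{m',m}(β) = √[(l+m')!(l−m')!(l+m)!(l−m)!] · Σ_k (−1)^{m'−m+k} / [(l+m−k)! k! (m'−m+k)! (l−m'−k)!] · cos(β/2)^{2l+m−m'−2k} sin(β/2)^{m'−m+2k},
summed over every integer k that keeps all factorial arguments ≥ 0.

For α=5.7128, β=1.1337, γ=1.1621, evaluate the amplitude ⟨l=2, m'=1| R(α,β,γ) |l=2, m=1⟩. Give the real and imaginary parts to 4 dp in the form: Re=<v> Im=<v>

Re=-0.0906 Im=0.0609

Split into d^2_{1,1}(β=1.1337) × two z-phases.
With c≡cos(β/2)=0.843597 and s≡sin(β/2)=0.536977, N=[6·1·6·1]^{1/2}=6.000000
Admissible k: 0..1 (factorial args all ≥0)
  k=0: (−1)^0·6.0000/(6)·0.8436^4·0.5370^0 = +0.506453
  k=1: (−1)^1·6.0000/(2)·0.8436^2·0.5370^2 = -0.615606
d^2_{1,1}(1.1337) = +0.506453 -0.615606 = -0.109153
Attach z-rotation phases: D = e^{-i(1)(5.7128)}·(-0.109153)·e^{-i(1)(1.1621)} = -0.090595+0.060884i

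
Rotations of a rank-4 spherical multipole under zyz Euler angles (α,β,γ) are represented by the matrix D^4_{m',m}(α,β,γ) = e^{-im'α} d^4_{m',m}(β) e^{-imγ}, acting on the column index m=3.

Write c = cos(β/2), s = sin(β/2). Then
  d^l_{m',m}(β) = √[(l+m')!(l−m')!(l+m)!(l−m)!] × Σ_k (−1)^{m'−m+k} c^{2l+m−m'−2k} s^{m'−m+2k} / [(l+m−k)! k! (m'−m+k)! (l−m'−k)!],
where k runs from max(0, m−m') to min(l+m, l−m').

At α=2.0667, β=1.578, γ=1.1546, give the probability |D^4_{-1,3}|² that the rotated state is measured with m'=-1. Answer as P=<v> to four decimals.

P=0.1046

Split into d^4_{-1,3}(β=1.578) × two z-phases.
With c≡cos(β/2)=0.704555 and s≡sin(β/2)=0.709649, N=[6·120·5040·1]^{1/2}=1904.940944
k: max(0,(3)−(-1))=4 … min(4+(3),4−(-1))=5
  k=4: (−1)^0·1904.9409/(144)·0.7046^4·0.7096^4 = +0.826711
  k=5: (−1)^1·1904.9409/(240)·0.7046^2·0.7096^6 = -0.503225
d^4_{-1,3}(1.578) = +0.826711 -0.503225 = +0.323486
|D^4_{-1,3}|² = |d^4_{-1,3}(β)|² = (+0.323486)² = 0.104643 (the z-rotation phases have unit modulus)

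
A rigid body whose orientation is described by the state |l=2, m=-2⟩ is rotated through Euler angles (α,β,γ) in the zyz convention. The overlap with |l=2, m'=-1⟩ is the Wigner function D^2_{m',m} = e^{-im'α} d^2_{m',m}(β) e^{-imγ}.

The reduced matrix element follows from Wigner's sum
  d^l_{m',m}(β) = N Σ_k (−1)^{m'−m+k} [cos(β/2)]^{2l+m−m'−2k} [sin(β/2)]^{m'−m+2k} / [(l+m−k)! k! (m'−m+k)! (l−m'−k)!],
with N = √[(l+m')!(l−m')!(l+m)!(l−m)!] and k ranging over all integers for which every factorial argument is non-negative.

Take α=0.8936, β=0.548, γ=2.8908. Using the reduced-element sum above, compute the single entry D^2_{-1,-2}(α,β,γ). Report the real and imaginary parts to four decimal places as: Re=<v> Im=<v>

Re=-0.4462 Im=-0.1845

Split into d^2_{-1,-2}(β=0.548) × two z-phases.
Half-angle: c=0.962696, s=0.270584. N=√(1·6·1·24)=12.000000
k∈{0} keeps every argument non-negative
  k=0: (−1)^1·12.0000/(6)·0.9627^3·0.2706^1 = -0.482837
d^2_{-1,-2}(0.548) = -0.482837
Attach z-rotation phases: D = e^{-i(-1)(0.8936)}·(-0.482837)·e^{-i(-2)(2.8908)} = -0.446210-0.184468i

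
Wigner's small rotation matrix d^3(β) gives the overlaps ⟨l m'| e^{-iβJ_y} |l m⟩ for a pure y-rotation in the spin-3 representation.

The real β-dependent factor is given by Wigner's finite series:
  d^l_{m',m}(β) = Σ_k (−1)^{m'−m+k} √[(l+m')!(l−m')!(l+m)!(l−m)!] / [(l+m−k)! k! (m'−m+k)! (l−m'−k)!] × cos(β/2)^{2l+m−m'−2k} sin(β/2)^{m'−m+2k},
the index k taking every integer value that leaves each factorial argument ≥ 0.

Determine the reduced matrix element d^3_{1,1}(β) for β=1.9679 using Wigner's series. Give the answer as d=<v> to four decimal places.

d=0.3918

d^3_{1,1}(β=1.9679) via Wigner's sum:
Half-angle: c=0.553738, s=0.832691. N=√(24·2·24·2)=48.000000
k∈{0,1,2} keeps every argument non-negative
  k=0: (−1)^0·48.0000/(48)·0.5537^6·0.8327^0 = +0.028829
  k=1: (−1)^1·48.0000/(6)·0.5537^4·0.8327^2 = -0.521524
  k=2: (−1)^2·48.0000/(8)·0.5537^2·0.8327^4 = +0.884495
d^3_{1,1}(1.9679) = +0.028829 -0.521524 +0.884495 = +0.391799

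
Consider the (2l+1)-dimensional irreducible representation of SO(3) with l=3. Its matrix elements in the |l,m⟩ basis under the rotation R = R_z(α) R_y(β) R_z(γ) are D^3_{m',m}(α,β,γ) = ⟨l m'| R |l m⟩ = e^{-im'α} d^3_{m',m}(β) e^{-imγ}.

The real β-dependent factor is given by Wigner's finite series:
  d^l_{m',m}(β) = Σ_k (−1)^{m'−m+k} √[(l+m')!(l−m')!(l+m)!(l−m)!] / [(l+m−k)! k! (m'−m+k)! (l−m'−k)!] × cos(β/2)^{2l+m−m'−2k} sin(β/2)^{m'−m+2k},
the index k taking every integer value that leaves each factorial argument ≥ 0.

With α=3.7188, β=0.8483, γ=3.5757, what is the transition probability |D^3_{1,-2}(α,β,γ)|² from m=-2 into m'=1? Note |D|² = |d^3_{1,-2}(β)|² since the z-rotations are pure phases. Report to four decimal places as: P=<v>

First d^3_{1,-2}(β=0.8483), then the phase factors e^{-i(1)α} and e^{-i(-2)γ}:
With c≡cos(β/2)=0.911389 and s≡sin(β/2)=0.411546, N=[24·2·1·120]^{1/2}=75.894664
The bounds max(0,m−m')=0 and min(l+m,l−m')=1 give 2 terms
  k=0: (−1)^3·75.8947/(12)·0.9114^3·0.4115^3 = -0.333731
  k=1: (−1)^4·75.8947/(24)·0.9114^1·0.4115^5 = +0.034025
d^3_{1,-2}(0.8483) = -0.333731 +0.034025 = -0.299707
|D^3_{1,-2}|² = |d^3_{1,-2}(β)|² = (-0.299707)² = 0.089824 (the z-rotation phases have unit modulus)

P=0.0898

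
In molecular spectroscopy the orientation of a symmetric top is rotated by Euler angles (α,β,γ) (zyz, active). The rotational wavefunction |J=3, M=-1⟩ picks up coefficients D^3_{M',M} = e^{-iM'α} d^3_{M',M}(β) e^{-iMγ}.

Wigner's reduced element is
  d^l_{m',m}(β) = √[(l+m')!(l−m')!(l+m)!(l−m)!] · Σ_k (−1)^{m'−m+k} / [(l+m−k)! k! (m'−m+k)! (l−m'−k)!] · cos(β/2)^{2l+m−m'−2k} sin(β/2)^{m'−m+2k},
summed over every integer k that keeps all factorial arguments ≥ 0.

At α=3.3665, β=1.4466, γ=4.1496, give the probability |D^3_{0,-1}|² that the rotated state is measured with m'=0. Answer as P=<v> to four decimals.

P=0.1574

D^3_{0,-1}(3.3665,1.4466,4.1496) = e^{-i·0·3.3665}·d^3_{0,-1}(1.4466)·e^{-i·-1·4.1496}. Compute d first:
With c≡cos(β/2)=0.749626 and s≡sin(β/2)=0.661862, N=[6·6·2·24]^{1/2}=41.569219
k: max(0,(-1)−(0))=0 … min(3+(-1),3−(0))=2
  k=0: (−1)^1·41.5692/(12)·0.7496^5·0.6619^1 = -0.542726
  k=1: (−1)^2·41.5692/(4)·0.7496^3·0.6619^3 = +1.269251
  k=2: (−1)^3·41.5692/(12)·0.7496^1·0.6619^5 = -0.329817
d^3_{0,-1}(1.4466) = -0.542726 +1.269251 -0.329817 = +0.396709
|D^3_{0,-1}|² = |d^3_{0,-1}(β)|² = (+0.396709)² = 0.157378 (the z-rotation phases have unit modulus)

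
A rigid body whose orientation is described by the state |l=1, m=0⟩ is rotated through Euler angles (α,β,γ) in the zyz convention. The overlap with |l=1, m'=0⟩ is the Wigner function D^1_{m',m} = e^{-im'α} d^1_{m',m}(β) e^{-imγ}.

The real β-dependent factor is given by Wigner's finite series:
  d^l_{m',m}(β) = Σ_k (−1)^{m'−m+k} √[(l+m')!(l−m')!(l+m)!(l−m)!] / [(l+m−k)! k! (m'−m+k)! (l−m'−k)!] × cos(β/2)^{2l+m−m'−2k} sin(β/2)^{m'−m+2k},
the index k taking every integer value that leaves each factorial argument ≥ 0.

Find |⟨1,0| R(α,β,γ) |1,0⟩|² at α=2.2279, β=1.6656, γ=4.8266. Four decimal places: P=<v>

P=0.0090

First d^1_{0,0}(β=1.6656), then the phase factors e^{-i(0)α} and e^{-i(0)γ}:
c=cos(1.6656/2)=0.672807, s=sin(1.6656/2)=0.739818; N=√[1·1·1·1]=1.000000
k∈{0,1} keeps every argument non-negative
  k=0: (−1)^0·1.0000/(1)·0.6728^2·0.7398^0 = +0.452669
  k=1: (−1)^1·1.0000/(1)·0.6728^0·0.7398^2 = -0.547331
d^1_{0,0}(1.6656) = +0.452669 -0.547331 = -0.094662
|D^1_{0,0}|² = |d^1_{0,0}(β)|² = (-0.094662)² = 0.008961 (the z-rotation phases have unit modulus)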